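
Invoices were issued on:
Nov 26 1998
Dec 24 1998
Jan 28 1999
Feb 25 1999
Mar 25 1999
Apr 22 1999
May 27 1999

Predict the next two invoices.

Jun 24 1999, Jul 22 1999

All dates are Thursdays, 28, 35, 28, 28, 28, 35 days apart.
Specifically, the 4th Thursday of each month.
June 1999 — 4th Thursday is Jun 24 1999.
July 1999 — 4th Thursday is Jul 22 1999.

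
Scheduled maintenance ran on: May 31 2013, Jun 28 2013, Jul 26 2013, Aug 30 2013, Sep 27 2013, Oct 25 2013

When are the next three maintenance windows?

Nov 29 2013, Dec 27 2013, Jan 31 2014

All Fridays; the gaps (28, 28, 35, 28, 28) vary with month length.
This is the last Friday of each month.
Last Friday of November 2013: Nov 29 2013.
December 2013 ends with Friday Dec 27 2013.
January 2014 ends with Friday Jan 31 2014.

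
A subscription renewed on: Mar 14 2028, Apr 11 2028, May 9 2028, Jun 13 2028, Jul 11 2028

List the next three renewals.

Aug 8 2028, Sep 12 2028, Oct 10 2028

These are Tuesdays at 28- or 35-day spacing (28, 28, 35, 28).
The pattern: 2nd Tuesday of the month.
August 2028 — 2nd Tuesday is Aug 8 2028.
September 2028 — 2nd Tuesday is Sep 12 2028.
October 2028 — 2nd Tuesday is Oct 10 2028.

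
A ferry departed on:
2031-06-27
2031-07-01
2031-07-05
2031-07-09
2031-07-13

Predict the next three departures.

2031-07-17, 2031-07-21, 2031-07-25

Gaps between consecutive events: 4, 4, 4, 4 days — a constant 4-day interval.
2031-07-13 + 4 days = 2031-07-17.
2031-07-17 + 4 days = 2031-07-21.
2031-07-21 + 4 days = 2031-07-25.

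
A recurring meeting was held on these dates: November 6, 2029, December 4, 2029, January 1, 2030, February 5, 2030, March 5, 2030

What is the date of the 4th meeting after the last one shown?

Gaps: 28, 28, 35, 28 days — a mix of 28 and 35. Every date is a Tuesday.
Each is the 1st Tuesday of its month.
April 2030 — 1st Tuesday is April 2, 2030.
1st Tuesday of May 2030: May 7, 2030.
1st Tuesday of June 2030: June 4, 2030.
July 2030 — 1st Tuesday is July 2, 2030.

July 2, 2030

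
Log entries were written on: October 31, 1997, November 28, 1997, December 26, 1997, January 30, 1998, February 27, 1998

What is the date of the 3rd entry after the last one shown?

May 29, 1998

Every date is a Friday; gaps 28, 28, 35, 28 days.
Each is the last Friday of its month (at least one falls on the 29th or later, ruling out '4th Friday').
Last Friday of March 1998: March 27, 1998.
April 1998 ends with Friday April 24, 1998.
Last Friday of May 1998: May 29, 1998.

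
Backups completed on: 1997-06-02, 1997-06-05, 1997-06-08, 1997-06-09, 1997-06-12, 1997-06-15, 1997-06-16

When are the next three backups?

1997-06-19, 1997-06-22, 1997-06-23

The gap pattern 3, 3, 1, 3, 3, 1 repeats every 3 events.
These are the Mondays, Thursdays and Sundays of each week.
The following Thursday is 1997-06-19.
Next Sunday: 1997-06-22.
The following Monday is 1997-06-23.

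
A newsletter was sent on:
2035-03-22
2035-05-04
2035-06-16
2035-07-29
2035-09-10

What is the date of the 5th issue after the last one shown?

Every event comes 43 days after the last (43, 43, 43, 43).
2035-09-10 + 43 days = 2035-10-23.
2035-10-23 + 43 days = 2035-12-05.
2035-12-05 + 43 days = 2036-01-17.
2036-01-17 + 43 days = 2036-02-29.
2036-02-29 + 43 days = 2036-04-12.

2036-04-12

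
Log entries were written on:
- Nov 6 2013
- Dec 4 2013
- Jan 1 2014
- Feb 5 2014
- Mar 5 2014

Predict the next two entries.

All dates are Wednesdays, 28, 28, 35, 28 days apart.
Specifically, the 1st Wednesday of each month.
1st Wednesday of April 2014: Apr 2 2014.
May 2014 — 1st Wednesday is May 7 2014.

Apr 2 2014, May 7 2014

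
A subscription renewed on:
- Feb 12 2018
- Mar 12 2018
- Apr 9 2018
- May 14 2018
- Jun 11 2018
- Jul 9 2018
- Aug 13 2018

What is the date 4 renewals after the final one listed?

These are Mondays at 28- or 35-day spacing (28, 28, 35, 28, 28, 35).
The pattern: 2nd Monday of the month.
2nd Monday of September 2018: Sep 10 2018.
October 2018 — 2nd Monday is Oct 8 2018.
November 2018 — 2nd Monday is Nov 12 2018.
December 2018 — 2nd Monday is Dec 10 2018.

Dec 10 2018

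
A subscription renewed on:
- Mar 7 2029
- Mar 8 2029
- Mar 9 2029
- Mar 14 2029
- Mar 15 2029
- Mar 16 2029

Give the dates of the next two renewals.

Every event lands on a Wednesday or Thursday or Friday (gaps cycle 1, 1, 5, 1, 1).
So the schedule is: every Wednesday, Thursday and Friday.
Next Wednesday: Mar 21 2029.
Next Thursday: Mar 22 2029.

Mar 21 2029, Mar 22 2029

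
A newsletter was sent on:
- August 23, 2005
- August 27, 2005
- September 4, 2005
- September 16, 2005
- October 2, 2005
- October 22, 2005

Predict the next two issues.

Intervals are 4, 8, 12, 16, 20 days — an arithmetic progression with common difference 4.
Next gap: 24 days. October 22, 2005 + 24 days = November 15, 2005.
Next gap: 28 days. November 15, 2005 + 28 days = December 13, 2005.

November 15, 2005; December 13, 2005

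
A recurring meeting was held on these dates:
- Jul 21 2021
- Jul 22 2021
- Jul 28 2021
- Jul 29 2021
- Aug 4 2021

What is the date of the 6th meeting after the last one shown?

The gap pattern 1, 6, 1, 6 repeats every 2 events.
These are the Wednesdays and Thursdays of each week.
Next Thursday: Aug 5 2021.
The following Wednesday is Aug 11 2021.
Next Thursday: Aug 12 2021.
The following Wednesday is Aug 18 2021.
Next Thursday: Aug 19 2021.
Next Wednesday: Aug 25 2021.

Aug 25 2021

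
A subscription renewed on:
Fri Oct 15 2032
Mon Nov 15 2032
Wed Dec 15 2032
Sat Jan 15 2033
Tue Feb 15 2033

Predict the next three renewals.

Tue Mar 15 2033, Fri Apr 15 2033, Sun May 15 2033

Gaps: 31, 30, 31, 31 days — not constant. Every event is on the 15th of the month.
Pattern: the 15th of each month.
March 2033: Tue Mar 15 2033.
Next: April 2033 → Fri Apr 15 2033.
May 2033: Sun May 15 2033.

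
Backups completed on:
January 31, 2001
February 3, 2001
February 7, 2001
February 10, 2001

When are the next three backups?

February 14, 2001; February 17, 2001; February 21, 2001

The gap pattern 3, 4, 3 repeats every 2 events.
These are the Wednesdays and Saturdays of each week.
The following Wednesday is February 14, 2001.
Next Saturday: February 17, 2001.
The following Wednesday is February 21, 2001.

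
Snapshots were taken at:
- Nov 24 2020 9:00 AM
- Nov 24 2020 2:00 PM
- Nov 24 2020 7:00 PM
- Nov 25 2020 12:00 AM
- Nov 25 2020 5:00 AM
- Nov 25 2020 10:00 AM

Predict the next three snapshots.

Nov 25 2020 3:00 PM, Nov 25 2020 8:00 PM, Nov 26 2020 1:00 AM

Spacing: 5, 5, 5, 5, 5 h — constant 5 h.
Nov 25 2020 10:00 AM + 5 h = Nov 25 2020 3:00 PM.
Nov 25 2020 3:00 PM + 5 h = Nov 25 2020 8:00 PM.
Nov 25 2020 8:00 PM + 5 h = Nov 26 2020 1:00 AM.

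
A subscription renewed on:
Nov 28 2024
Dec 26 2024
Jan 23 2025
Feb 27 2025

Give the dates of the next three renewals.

Mar 27 2025, Apr 24 2025, May 22 2025

All dates are Thursdays, 28, 28, 35 days apart.
Specifically, the 4th Thursday of each month.
March 2025 — 4th Thursday is Mar 27 2025.
April 2025 — 4th Thursday is Apr 24 2025.
4th Thursday of May 2025: May 22 2025.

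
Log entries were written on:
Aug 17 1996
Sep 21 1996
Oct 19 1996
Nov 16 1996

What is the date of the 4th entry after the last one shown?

All dates are Saturdays, 35, 28, 28 days apart.
Specifically, the 3rd Saturday of each month.
3rd Saturday of December 1996: Dec 21 1996.
January 1997 — 3rd Saturday is Jan 18 1997.
February 1997 — 3rd Saturday is Feb 15 1997.
March 1997 — 3rd Saturday is Mar 15 1997.

Mar 15 1997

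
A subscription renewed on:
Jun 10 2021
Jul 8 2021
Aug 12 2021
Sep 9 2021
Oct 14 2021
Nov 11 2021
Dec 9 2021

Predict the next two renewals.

All dates are Thursdays, 28, 35, 28, 35, 28, 28 days apart.
Specifically, the 2nd Thursday of each month.
2nd Thursday of January 2022: Jan 13 2022.
February 2022 — 2nd Thursday is Feb 10 2022.

Jan 13 2022, Feb 10 2022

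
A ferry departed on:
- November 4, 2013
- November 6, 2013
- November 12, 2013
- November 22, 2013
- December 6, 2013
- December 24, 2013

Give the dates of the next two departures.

January 15, 2014; February 10, 2014

The spacing grows by 4 each time: 2, 6, 10, 14, 18 days.
Next gap: 22 days. December 24, 2013 + 22 days = January 15, 2014.
Next gap: 26 days. January 15, 2014 + 26 days = February 10, 2014.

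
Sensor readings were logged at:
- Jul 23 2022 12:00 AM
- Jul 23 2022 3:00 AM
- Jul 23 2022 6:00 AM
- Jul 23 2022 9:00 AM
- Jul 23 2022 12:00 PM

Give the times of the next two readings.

Jul 23 2022 3:00 PM, Jul 23 2022 6:00 PM

Gaps: 3, 3, 3, 3 hours — each event is 3 hours after the previous one.
Jul 23 2022 12:00 PM + 3 h = Jul 23 2022 3:00 PM.
Jul 23 2022 3:00 PM + 3 h = Jul 23 2022 6:00 PM.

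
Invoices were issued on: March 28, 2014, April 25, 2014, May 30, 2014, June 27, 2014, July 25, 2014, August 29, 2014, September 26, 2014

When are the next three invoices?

October 31, 2014; November 28, 2014; December 26, 2014

All Fridays; the gaps (28, 35, 28, 28, 35, 28) vary with month length.
This is the last Friday of each month.
October 2014 ends with Friday October 31, 2014.
November 2014 ends with Friday November 28, 2014.
Last Friday of December 2014: December 26, 2014.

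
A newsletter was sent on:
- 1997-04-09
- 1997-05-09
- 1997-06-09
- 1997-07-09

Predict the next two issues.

Each date is the 9th; the gaps (30, 31, 30) track the month lengths.
The rule is the 9th of each month.
Next: August 1997 → 1997-08-09.
September 1997: 1997-09-09.

1997-08-09, 1997-09-09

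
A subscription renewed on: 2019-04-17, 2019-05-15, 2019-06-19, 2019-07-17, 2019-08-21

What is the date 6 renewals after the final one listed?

Gaps: 28, 35, 28, 35 days — a mix of 28 and 35. Every date is a Wednesday.
Each is the 3rd Wednesday of its month.
3rd Wednesday of September 2019: 2019-09-18.
3rd Wednesday of October 2019: 2019-10-16.
November 2019 — 3rd Wednesday is 2019-11-20.
December 2019 — 3rd Wednesday is 2019-12-18.
January 2020 — 3rd Wednesday is 2020-01-15.
February 2020 — 3rd Wednesday is 2020-02-19.

2020-02-19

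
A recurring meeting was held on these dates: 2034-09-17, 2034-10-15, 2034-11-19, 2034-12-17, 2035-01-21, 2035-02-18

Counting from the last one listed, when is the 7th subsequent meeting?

2035-09-16

All dates are Sundays, 28, 35, 28, 35, 28 days apart.
Specifically, the 3rd Sunday of each month.
March 2035 — 3rd Sunday is 2035-03-18.
3rd Sunday of April 2035: 2035-04-15.
3rd Sunday of May 2035: 2035-05-20.
June 2035 — 3rd Sunday is 2035-06-17.
3rd Sunday of July 2035: 2035-07-15.
3rd Sunday of August 2035: 2035-08-19.
September 2035 — 3rd Sunday is 2035-09-16.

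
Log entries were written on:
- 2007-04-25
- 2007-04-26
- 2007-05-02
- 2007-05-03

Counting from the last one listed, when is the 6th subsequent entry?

2007-05-24

Gaps: 1, 6, 1 days — not constant, but cyclic with period 2.
The events fall on every Wednesday and Thursday.
Next Wednesday: 2007-05-09.
Next Thursday: 2007-05-10.
The following Wednesday is 2007-05-16.
The following Thursday is 2007-05-17.
The following Wednesday is 2007-05-23.
Next Thursday: 2007-05-24.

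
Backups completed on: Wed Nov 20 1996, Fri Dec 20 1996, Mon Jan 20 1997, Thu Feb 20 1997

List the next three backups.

Thu Mar 20 1997, Sun Apr 20 1997, Tue May 20 1997

The day-of-month is always 20 (30, 31, 31 days between events).
So this recurs on the 20th of each month.
March 1997: Thu Mar 20 1997.
April 1997: Sun Apr 20 1997.
Next: May 1997 → Tue May 20 1997.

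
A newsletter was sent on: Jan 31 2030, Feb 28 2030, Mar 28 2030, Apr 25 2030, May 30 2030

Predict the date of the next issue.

These are Thursdays with 28, 28, 28, 35-day gaps.
Each is the final Thursday of its month — Jan 31 2030 is past the 28th, so '4th Thursday' doesn't fit.
June 2030 ends with Thursday Jun 27 2030.

Jun 27 2030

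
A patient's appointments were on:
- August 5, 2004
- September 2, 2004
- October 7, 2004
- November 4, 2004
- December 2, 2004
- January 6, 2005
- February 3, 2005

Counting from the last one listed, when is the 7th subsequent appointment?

September 1, 2005

All dates are Thursdays, 28, 35, 28, 28, 35, 28 days apart.
Specifically, the 1st Thursday of each month.
March 2005 — 1st Thursday is March 3, 2005.
April 2005 — 1st Thursday is April 7, 2005.
May 2005 — 1st Thursday is May 5, 2005.
1st Thursday of June 2005: June 2, 2005.
1st Thursday of July 2005: July 7, 2005.
August 2005 — 1st Thursday is August 4, 2005.
1st Thursday of September 2005: September 1, 2005.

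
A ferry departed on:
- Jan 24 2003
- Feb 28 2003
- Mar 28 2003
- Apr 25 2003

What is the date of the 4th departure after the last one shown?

These are Fridays at 28- or 35-day spacing (35, 28, 28).
The pattern: 4th Friday of the month.
4th Friday of May 2003: May 23 2003.
June 2003 — 4th Friday is Jun 27 2003.
July 2003 — 4th Friday is Jul 25 2003.
4th Friday of August 2003: Aug 22 2003.

Aug 22 2003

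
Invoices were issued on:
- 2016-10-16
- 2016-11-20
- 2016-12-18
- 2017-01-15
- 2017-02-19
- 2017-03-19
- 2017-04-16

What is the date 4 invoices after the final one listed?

2017-08-20

Gaps: 35, 28, 28, 35, 28, 28 days — a mix of 28 and 35. Every date is a Sunday.
Each is the 3rd Sunday of its month.
3rd Sunday of May 2017: 2017-05-21.
June 2017 — 3rd Sunday is 2017-06-18.
July 2017 — 3rd Sunday is 2017-07-16.
3rd Sunday of August 2017: 2017-08-20.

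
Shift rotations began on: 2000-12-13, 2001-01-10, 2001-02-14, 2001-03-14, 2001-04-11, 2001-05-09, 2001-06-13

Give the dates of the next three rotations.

Gaps: 28, 35, 28, 28, 28, 35 days — a mix of 28 and 35. Every date is a Wednesday.
Each is the 2nd Wednesday of its month.
July 2001 — 2nd Wednesday is 2001-07-11.
August 2001 — 2nd Wednesday is 2001-08-08.
September 2001 — 2nd Wednesday is 2001-09-12.

2001-07-11, 2001-08-08, 2001-09-12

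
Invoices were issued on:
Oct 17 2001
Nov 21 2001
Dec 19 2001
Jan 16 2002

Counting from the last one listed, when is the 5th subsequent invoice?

Jun 19 2002

All dates are Wednesdays, 35, 28, 28 days apart.
Specifically, the 3rd Wednesday of each month.
February 2002 — 3rd Wednesday is Feb 20 2002.
March 2002 — 3rd Wednesday is Mar 20 2002.
April 2002 — 3rd Wednesday is Apr 17 2002.
May 2002 — 3rd Wednesday is May 15 2002.
3rd Wednesday of June 2002: Jun 19 2002.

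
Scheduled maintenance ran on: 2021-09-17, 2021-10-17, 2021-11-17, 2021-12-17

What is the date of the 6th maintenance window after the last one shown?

Gaps: 30, 31, 30 days — not constant. Every event is on the 17th of the month.
Pattern: the 17th of each month.
Next: January 2022 → 2022-01-17.
Next: February 2022 → 2022-02-17.
Next: March 2022 → 2022-03-17.
Next: April 2022 → 2022-04-17.
May 2022: 2022-05-17.
June 2022: 2022-06-17.

2022-06-17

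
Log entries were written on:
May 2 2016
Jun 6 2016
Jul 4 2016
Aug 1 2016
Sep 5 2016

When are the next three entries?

Oct 3 2016, Nov 7 2016, Dec 5 2016

These are Mondays at 28- or 35-day spacing (35, 28, 28, 35).
The pattern: 1st Monday of the month.
1st Monday of October 2016: Oct 3 2016.
November 2016 — 1st Monday is Nov 7 2016.
December 2016 — 1st Monday is Dec 5 2016.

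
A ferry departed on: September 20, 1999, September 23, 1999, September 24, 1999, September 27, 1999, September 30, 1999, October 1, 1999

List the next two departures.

Gaps: 3, 1, 3, 3, 1 days — not constant, but cyclic with period 3.
The events fall on every Monday, Thursday and Friday.
The following Monday is October 4, 1999.
The following Thursday is October 7, 1999.

October 4, 1999; October 7, 1999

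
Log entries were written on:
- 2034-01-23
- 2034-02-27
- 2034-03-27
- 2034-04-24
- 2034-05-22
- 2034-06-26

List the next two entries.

2034-07-24, 2034-08-28

These are Mondays at 28- or 35-day spacing (35, 28, 28, 28, 35).
The pattern: 4th Monday of the month.
4th Monday of July 2034: 2034-07-24.
August 2034 — 4th Monday is 2034-08-28.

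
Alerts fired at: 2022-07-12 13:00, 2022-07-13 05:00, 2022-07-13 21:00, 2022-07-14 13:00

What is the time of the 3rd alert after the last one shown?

2022-07-16 13:00

Gaps: 16, 16, 16 hours — each event is 16 hours after the previous one.
2022-07-14 13:00 + 16 h = 2022-07-15 05:00.
2022-07-15 05:00 + 16 h = 2022-07-15 21:00.
2022-07-15 21:00 + 16 h = 2022-07-16 13:00.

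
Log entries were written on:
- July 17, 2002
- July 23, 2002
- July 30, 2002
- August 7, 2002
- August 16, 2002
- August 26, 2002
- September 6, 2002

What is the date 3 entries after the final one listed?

The spacing grows by 1 each time: 6, 7, 8, 9, 10, 11 days.
Next gap: 12 days. September 6, 2002 + 12 days = September 18, 2002.
Next gap: 13 days. September 18, 2002 + 13 days = October 1, 2002.
Next gap: 14 days. October 1, 2002 + 14 days = October 15, 2002.

October 15, 2002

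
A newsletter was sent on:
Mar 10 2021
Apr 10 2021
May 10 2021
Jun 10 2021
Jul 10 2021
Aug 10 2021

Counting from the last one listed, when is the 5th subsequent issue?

Each date is the 10th; the gaps (31, 30, 31, 30, 31) track the month lengths.
The rule is the 10th of each month.
Next: September 2021 → Sep 10 2021.
October 2021: Oct 10 2021.
Next: November 2021 → Nov 10 2021.
December 2021: Dec 10 2021.
January 2022: Jan 10 2022.

Jan 10 2022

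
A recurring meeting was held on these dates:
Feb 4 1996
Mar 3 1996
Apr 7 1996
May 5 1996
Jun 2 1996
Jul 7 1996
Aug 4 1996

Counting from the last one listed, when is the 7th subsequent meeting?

Mar 2 1997

These are Sundays at 28- or 35-day spacing (28, 35, 28, 28, 35, 28).
The pattern: 1st Sunday of the month.
1st Sunday of September 1996: Sep 1 1996.
1st Sunday of October 1996: Oct 6 1996.
1st Sunday of November 1996: Nov 3 1996.
1st Sunday of December 1996: Dec 1 1996.
January 1997 — 1st Sunday is Jan 5 1997.
February 1997 — 1st Sunday is Feb 2 1997.
March 1997 — 1st Sunday is Mar 2 1997.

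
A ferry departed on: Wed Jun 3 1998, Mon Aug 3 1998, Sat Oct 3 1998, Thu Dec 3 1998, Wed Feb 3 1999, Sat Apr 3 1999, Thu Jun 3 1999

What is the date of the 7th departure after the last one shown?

Thu Aug 3 2000

Each date is the 3rd; the gaps (61, 61, 61, 62, 59, 61) track the month lengths.
The rule is the 3rd of every 2 months.
August 1999: Tue Aug 3 1999.
Next: October 1999 → Sun Oct 3 1999.
December 1999: Fri Dec 3 1999.
February 2000: Thu Feb 3 2000.
Next: April 2000 → Mon Apr 3 2000.
June 2000: Sat Jun 3 2000.
Next: August 2000 → Thu Aug 3 2000.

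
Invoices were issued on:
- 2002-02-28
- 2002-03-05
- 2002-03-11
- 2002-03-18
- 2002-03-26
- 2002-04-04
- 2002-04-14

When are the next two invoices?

2002-04-25, 2002-05-07

Intervals are 5, 6, 7, 8, 9, 10 days — an arithmetic progression with common difference 1.
Next gap: 11 days. 2002-04-14 + 11 days = 2002-04-25.
Next gap: 12 days. 2002-04-25 + 12 days = 2002-05-07.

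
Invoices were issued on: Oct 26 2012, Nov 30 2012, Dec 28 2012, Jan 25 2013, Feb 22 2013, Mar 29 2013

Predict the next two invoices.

Apr 26 2013, May 31 2013

These are Fridays with 35, 28, 28, 28, 35-day gaps.
Each is the final Friday of its month — Nov 30 2012 is past the 28th, so '4th Friday' doesn't fit.
Last Friday of April 2013: Apr 26 2013.
Last Friday of May 2013: May 31 2013.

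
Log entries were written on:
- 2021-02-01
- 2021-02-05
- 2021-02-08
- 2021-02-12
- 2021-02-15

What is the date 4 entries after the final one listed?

The gap pattern 4, 3, 4, 3 repeats every 2 events.
These are the Mondays and Fridays of each week.
Next Friday: 2021-02-19.
Next Monday: 2021-02-22.
The following Friday is 2021-02-26.
Next Monday: 2021-03-01.

2021-03-01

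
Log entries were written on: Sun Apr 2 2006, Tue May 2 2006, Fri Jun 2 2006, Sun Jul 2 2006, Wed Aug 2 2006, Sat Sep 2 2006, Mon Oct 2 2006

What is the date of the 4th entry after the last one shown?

Fri Feb 2 2007

Each date is the 2nd; the gaps (30, 31, 30, 31, 31, 30) track the month lengths.
The rule is the 2nd of each month.
November 2006: Thu Nov 2 2006.
Next: December 2006 → Sat Dec 2 2006.
January 2007: Tue Jan 2 2007.
February 2007: Fri Feb 2 2007.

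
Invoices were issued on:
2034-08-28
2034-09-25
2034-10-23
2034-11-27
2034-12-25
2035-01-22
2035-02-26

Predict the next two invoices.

2035-03-26, 2035-04-23

Gaps: 28, 28, 35, 28, 28, 35 days — a mix of 28 and 35. Every date is a Monday.
Each is the 4th Monday of its month.
4th Monday of March 2035: 2035-03-26.
April 2035 — 4th Monday is 2035-04-23.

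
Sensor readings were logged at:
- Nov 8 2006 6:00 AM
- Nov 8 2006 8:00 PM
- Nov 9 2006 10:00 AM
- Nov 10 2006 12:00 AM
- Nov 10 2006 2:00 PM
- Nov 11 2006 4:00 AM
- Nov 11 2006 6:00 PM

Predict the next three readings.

Spacing: 14, 14, 14, 14, 14, 14 h — constant 14 h.
Nov 11 2006 6:00 PM + 14 h = Nov 12 2006 8:00 AM.
Nov 12 2006 8:00 AM + 14 h = Nov 12 2006 10:00 PM.
Nov 12 2006 10:00 PM + 14 h = Nov 13 2006 12:00 PM.

Nov 12 2006 8:00 AM, Nov 12 2006 10:00 PM, Nov 13 2006 12:00 PM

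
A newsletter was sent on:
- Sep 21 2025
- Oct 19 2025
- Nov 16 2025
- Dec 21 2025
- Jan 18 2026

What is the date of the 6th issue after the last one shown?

Jul 19 2026

Gaps: 28, 28, 35, 28 days — a mix of 28 and 35. Every date is a Sunday.
Each is the 3rd Sunday of its month.
February 2026 — 3rd Sunday is Feb 15 2026.
3rd Sunday of March 2026: Mar 15 2026.
3rd Sunday of April 2026: Apr 19 2026.
May 2026 — 3rd Sunday is May 17 2026.
June 2026 — 3rd Sunday is Jun 21 2026.
July 2026 — 3rd Sunday is Jul 19 2026.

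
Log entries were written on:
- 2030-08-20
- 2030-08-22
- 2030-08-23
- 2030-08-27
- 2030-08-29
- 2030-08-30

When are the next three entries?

2030-09-03, 2030-09-05, 2030-09-06

Gaps: 2, 1, 4, 2, 1 days — not constant, but cyclic with period 3.
The events fall on every Tuesday, Thursday and Friday.
Next Tuesday: 2030-09-03.
Next Thursday: 2030-09-05.
The following Friday is 2030-09-06.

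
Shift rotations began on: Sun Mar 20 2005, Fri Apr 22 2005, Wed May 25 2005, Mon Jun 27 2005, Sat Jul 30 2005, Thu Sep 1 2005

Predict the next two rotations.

Tue Oct 4 2005, Sun Nov 6 2005

Every event comes 33 days after the last (33, 33, 33, 33, 33).
Thu Sep 1 2005 + 33 days = Tue Oct 4 2005.
Tue Oct 4 2005 + 33 days = Sun Nov 6 2005.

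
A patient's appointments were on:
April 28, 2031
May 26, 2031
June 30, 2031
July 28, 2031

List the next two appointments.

These are Mondays with 28, 35, 28-day gaps.
Each is the final Monday of its month — June 30, 2031 is past the 28th, so '4th Monday' doesn't fit.
August 2031 ends with Monday August 25, 2031.
September 2031 ends with Monday September 29, 2031.

August 25, 2031; September 29, 2031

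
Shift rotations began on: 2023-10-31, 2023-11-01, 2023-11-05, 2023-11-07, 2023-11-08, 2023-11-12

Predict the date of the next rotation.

2023-11-14

The gap pattern 1, 4, 2, 1, 4 repeats every 3 events.
These are the Tuesdays, Wednesdays and Sundays of each week.
The following Tuesday is 2023-11-14.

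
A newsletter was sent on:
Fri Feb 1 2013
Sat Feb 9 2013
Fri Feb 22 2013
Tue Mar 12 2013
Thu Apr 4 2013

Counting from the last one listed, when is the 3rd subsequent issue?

Fri Jul 12 2013

Intervals are 8, 13, 18, 23 days — an arithmetic progression with common difference 5.
Next gap: 28 days. Thu Apr 4 2013 + 28 days = Thu May 2 2013.
Next gap: 33 days. Thu May 2 2013 + 33 days = Tue Jun 4 2013.
Next gap: 38 days. Tue Jun 4 2013 + 38 days = Fri Jul 12 2013.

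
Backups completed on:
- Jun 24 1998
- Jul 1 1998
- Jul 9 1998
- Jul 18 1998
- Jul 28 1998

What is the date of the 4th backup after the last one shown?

Sep 16 1998

Intervals are 7, 8, 9, 10 days — an arithmetic progression with common difference 1.
Next gap: 11 days. Jul 28 1998 + 11 days = Aug 8 1998.
Next gap: 12 days. Aug 8 1998 + 12 days = Aug 20 1998.
Next gap: 13 days. Aug 20 1998 + 13 days = Sep 2 1998.
Next gap: 14 days. Sep 2 1998 + 14 days = Sep 16 1998.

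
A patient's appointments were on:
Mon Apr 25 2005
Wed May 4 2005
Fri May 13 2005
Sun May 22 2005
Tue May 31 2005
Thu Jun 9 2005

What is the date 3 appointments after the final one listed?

Gaps between consecutive events: 9, 9, 9, 9, 9 days — a constant 9-day interval.
Thu Jun 9 2005 + 9 days = Sat Jun 18 2005.
Sat Jun 18 2005 + 9 days = Mon Jun 27 2005.
Mon Jun 27 2005 + 9 days = Wed Jul 6 2005.

Wed Jul 6 2005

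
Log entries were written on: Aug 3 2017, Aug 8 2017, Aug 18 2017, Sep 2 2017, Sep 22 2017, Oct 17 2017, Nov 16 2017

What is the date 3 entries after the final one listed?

Intervals are 5, 10, 15, 20, 25, 30 days — an arithmetic progression with common difference 5.
Next gap: 35 days. Nov 16 2017 + 35 days = Dec 21 2017.
Next gap: 40 days. Dec 21 2017 + 40 days = Jan 30 2018.
Next gap: 45 days. Jan 30 2018 + 45 days = Mar 16 2018.

Mar 16 2018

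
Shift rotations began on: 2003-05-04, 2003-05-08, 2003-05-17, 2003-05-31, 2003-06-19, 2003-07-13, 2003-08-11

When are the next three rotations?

Gaps: 4, 9, 14, 19, 24, 29 days — each gap is 5 larger than the previous one.
Next gap: 34 days. 2003-08-11 + 34 days = 2003-09-14.
Next gap: 39 days. 2003-09-14 + 39 days = 2003-10-23.
Next gap: 44 days. 2003-10-23 + 44 days = 2003-12-06.

2003-09-14, 2003-10-23, 2003-12-06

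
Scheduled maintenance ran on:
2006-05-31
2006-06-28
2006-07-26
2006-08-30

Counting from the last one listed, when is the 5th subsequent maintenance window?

2007-01-31

All Wednesdays; the gaps (28, 28, 35) vary with month length.
This is the last Wednesday of each month.
Last Wednesday of September 2006: 2006-09-27.
October 2006 ends with Wednesday 2006-10-25.
November 2006 ends with Wednesday 2006-11-29.
Last Wednesday of December 2006: 2006-12-27.
January 2007 ends with Wednesday 2007-01-31.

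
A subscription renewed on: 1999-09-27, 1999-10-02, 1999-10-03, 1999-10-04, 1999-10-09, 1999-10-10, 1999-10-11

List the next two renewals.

Gaps: 5, 1, 1, 5, 1, 1 days — not constant, but cyclic with period 3.
The events fall on every Monday, Saturday and Sunday.
Next Saturday: 1999-10-16.
Next Sunday: 1999-10-17.

1999-10-16, 1999-10-17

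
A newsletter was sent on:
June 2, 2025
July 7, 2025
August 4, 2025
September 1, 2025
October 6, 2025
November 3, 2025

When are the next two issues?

December 1, 2025; January 5, 2026

Gaps: 35, 28, 28, 35, 28 days — a mix of 28 and 35. Every date is a Monday.
Each is the 1st Monday of its month.
December 2025 — 1st Monday is December 1, 2025.
January 2026 — 1st Monday is January 5, 2026.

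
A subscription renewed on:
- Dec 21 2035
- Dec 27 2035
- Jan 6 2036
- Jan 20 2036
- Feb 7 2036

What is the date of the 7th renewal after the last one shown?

Gaps: 6, 10, 14, 18 days — each gap is 4 larger than the previous one.
Next gap: 22 days. Feb 7 2036 + 22 days = Feb 29 2036.
Next gap: 26 days. Feb 29 2036 + 26 days = Mar 26 2036.
Next gap: 30 days. Mar 26 2036 + 30 days = Apr 25 2036.
Next gap: 34 days. Apr 25 2036 + 34 days = May 29 2036.
Next gap: 38 days. May 29 2036 + 38 days = Jul 6 2036.
Next gap: 42 days. Jul 6 2036 + 42 days = Aug 17 2036.
Next gap: 46 days. Aug 17 2036 + 46 days = Oct 2 2036.

Oct 2 2036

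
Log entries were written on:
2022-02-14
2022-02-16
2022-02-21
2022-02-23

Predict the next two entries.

2022-02-28, 2022-03-02

The gap pattern 2, 5, 2 repeats every 2 events.
These are the Mondays and Wednesdays of each week.
Next Monday: 2022-02-28.
The following Wednesday is 2022-03-02.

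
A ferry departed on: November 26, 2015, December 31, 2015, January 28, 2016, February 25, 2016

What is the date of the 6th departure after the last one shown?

Every date is a Thursday; gaps 35, 28, 28 days.
Each is the last Thursday of its month (at least one falls on the 29th or later, ruling out '4th Thursday').
March 2016 ends with Thursday March 31, 2016.
April 2016 ends with Thursday April 28, 2016.
May 2016 ends with Thursday May 26, 2016.
Last Thursday of June 2016: June 30, 2016.
July 2016 ends with Thursday July 28, 2016.
August 2016 ends with Thursday August 25, 2016.

August 25, 2016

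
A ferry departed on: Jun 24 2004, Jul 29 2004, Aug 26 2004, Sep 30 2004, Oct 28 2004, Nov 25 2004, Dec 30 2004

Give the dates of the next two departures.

Every date is a Thursday; gaps 35, 28, 35, 28, 28, 35 days.
Each is the last Thursday of its month (at least one falls on the 29th or later, ruling out '4th Thursday').
Last Thursday of January 2005: Jan 27 2005.
Last Thursday of February 2005: Feb 24 2005.

Jan 27 2005, Feb 24 2005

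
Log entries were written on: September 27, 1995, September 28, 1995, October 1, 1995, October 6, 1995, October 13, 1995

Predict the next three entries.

October 22, 1995; November 2, 1995; November 15, 1995

Intervals are 1, 3, 5, 7 days — an arithmetic progression with common difference 2.
Next gap: 9 days. October 13, 1995 + 9 days = October 22, 1995.
Next gap: 11 days. October 22, 1995 + 11 days = November 2, 1995.
Next gap: 13 days. November 2, 1995 + 13 days = November 15, 1995.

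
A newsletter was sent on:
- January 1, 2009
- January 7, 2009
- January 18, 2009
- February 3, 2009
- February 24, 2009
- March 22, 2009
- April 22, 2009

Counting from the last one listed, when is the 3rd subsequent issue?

August 23, 2009

Gaps: 6, 11, 16, 21, 26, 31 days — each gap is 5 larger than the previous one.
Next gap: 36 days. April 22, 2009 + 36 days = May 28, 2009.
Next gap: 41 days. May 28, 2009 + 41 days = July 8, 2009.
Next gap: 46 days. July 8, 2009 + 46 days = August 23, 2009.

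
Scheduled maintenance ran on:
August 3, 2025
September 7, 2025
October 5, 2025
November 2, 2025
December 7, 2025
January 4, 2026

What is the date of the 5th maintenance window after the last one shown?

These are Sundays at 28- or 35-day spacing (35, 28, 28, 35, 28).
The pattern: 1st Sunday of the month.
February 2026 — 1st Sunday is February 1, 2026.
March 2026 — 1st Sunday is March 1, 2026.
1st Sunday of April 2026: April 5, 2026.
May 2026 — 1st Sunday is May 3, 2026.
1st Sunday of June 2026: June 7, 2026.

June 7, 2026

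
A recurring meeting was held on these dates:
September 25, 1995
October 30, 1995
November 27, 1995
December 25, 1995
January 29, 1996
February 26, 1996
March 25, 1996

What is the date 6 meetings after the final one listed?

September 30, 1996

These are Mondays with 35, 28, 28, 35, 28, 28-day gaps.
Each is the final Monday of its month — October 30, 1995 is past the 28th, so '4th Monday' doesn't fit.
April 1996 ends with Monday April 29, 1996.
May 1996 ends with Monday May 27, 1996.
Last Monday of June 1996: June 24, 1996.
Last Monday of July 1996: July 29, 1996.
Last Monday of August 1996: August 26, 1996.
Last Monday of September 1996: September 30, 1996.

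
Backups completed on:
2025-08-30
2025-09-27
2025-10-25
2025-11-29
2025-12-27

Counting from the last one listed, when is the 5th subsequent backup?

These are Saturdays with 28, 28, 35, 28-day gaps.
Each is the final Saturday of its month — 2025-08-30 is past the 28th, so '4th Saturday' doesn't fit.
Last Saturday of January 2026: 2026-01-31.
Last Saturday of February 2026: 2026-02-28.
Last Saturday of March 2026: 2026-03-28.
Last Saturday of April 2026: 2026-04-25.
Last Saturday of May 2026: 2026-05-30.

2026-05-30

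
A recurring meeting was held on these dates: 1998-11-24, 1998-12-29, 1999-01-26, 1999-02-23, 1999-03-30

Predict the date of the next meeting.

1999-04-27

All Tuesdays; the gaps (35, 28, 28, 35) vary with month length.
This is the last Tuesday of each month.
Last Tuesday of April 1999: 1999-04-27.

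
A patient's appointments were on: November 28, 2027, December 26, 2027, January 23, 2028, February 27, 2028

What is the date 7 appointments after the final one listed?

September 24, 2028

All dates are Sundays, 28, 28, 35 days apart.
Specifically, the 4th Sunday of each month.
4th Sunday of March 2028: March 26, 2028.
4th Sunday of April 2028: April 23, 2028.
4th Sunday of May 2028: May 28, 2028.
June 2028 — 4th Sunday is June 25, 2028.
July 2028 — 4th Sunday is July 23, 2028.
August 2028 — 4th Sunday is August 27, 2028.
September 2028 — 4th Sunday is September 24, 2028.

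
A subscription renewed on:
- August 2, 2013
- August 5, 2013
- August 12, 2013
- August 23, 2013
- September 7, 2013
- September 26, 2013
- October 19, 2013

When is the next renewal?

Intervals are 3, 7, 11, 15, 19, 23 days — an arithmetic progression with common difference 4.
Next gap: 27 days. October 19, 2013 + 27 days = November 15, 2013.

November 15, 2013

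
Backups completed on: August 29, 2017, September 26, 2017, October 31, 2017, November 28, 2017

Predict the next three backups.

Every date is a Tuesday; gaps 28, 35, 28 days.
Each is the last Tuesday of its month (at least one falls on the 29th or later, ruling out '4th Tuesday').
December 2017 ends with Tuesday December 26, 2017.
Last Tuesday of January 2018: January 30, 2018.
Last Tuesday of February 2018: February 27, 2018.

December 26, 2017; January 30, 2018; February 27, 2018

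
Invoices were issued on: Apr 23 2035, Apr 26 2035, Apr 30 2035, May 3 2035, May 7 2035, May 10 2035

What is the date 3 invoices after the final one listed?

May 21 2035

The gap pattern 3, 4, 3, 4, 3 repeats every 2 events.
These are the Mondays and Thursdays of each week.
The following Monday is May 14 2035.
Next Thursday: May 17 2035.
The following Monday is May 21 2035.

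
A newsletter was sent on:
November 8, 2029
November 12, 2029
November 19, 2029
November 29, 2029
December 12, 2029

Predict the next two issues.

Gaps: 4, 7, 10, 13 days — each gap is 3 larger than the previous one.
Next gap: 16 days. December 12, 2029 + 16 days = December 28, 2029.
Next gap: 19 days. December 28, 2029 + 19 days = January 16, 2030.

December 28, 2029; January 16, 2030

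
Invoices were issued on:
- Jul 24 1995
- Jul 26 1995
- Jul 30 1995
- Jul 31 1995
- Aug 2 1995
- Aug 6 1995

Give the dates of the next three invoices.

Aug 7 1995, Aug 9 1995, Aug 13 1995

Gaps: 2, 4, 1, 2, 4 days — not constant, but cyclic with period 3.
The events fall on every Monday, Wednesday and Sunday.
Next Monday: Aug 7 1995.
The following Wednesday is Aug 9 1995.
Next Sunday: Aug 13 1995.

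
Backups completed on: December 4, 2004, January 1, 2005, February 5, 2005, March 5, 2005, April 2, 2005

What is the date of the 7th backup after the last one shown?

November 5, 2005

Gaps: 28, 35, 28, 28 days — a mix of 28 and 35. Every date is a Saturday.
Each is the 1st Saturday of its month.
May 2005 — 1st Saturday is May 7, 2005.
1st Saturday of June 2005: June 4, 2005.
1st Saturday of July 2005: July 2, 2005.
August 2005 — 1st Saturday is August 6, 2005.
September 2005 — 1st Saturday is September 3, 2005.
October 2005 — 1st Saturday is October 1, 2005.
November 2005 — 1st Saturday is November 5, 2005.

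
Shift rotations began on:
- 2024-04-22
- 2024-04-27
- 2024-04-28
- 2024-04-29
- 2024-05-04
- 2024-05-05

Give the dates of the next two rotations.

The gap pattern 5, 1, 1, 5, 1 repeats every 3 events.
These are the Mondays, Saturdays and Sundays of each week.
The following Monday is 2024-05-06.
The following Saturday is 2024-05-11.

2024-05-06, 2024-05-11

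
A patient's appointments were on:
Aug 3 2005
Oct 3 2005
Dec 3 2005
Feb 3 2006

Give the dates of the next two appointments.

The day-of-month is always 3 (61, 61, 62 days between events).
So this recurs on the 3rd of every 2 months.
April 2006: Apr 3 2006.
Next: June 2006 → Jun 3 2006.

Apr 3 2006, Jun 3 2006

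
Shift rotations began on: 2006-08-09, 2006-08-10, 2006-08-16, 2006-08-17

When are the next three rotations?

2006-08-23, 2006-08-24, 2006-08-30

Gaps: 1, 6, 1 days — not constant, but cyclic with period 2.
The events fall on every Wednesday and Thursday.
The following Wednesday is 2006-08-23.
The following Thursday is 2006-08-24.
Next Wednesday: 2006-08-30.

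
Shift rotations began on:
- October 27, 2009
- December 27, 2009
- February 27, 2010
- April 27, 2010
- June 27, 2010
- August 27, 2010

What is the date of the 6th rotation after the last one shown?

August 27, 2011

Each date is the 27th; the gaps (61, 62, 59, 61, 61) track the month lengths.
The rule is the 27th of every 2 months.
October 2010: October 27, 2010.
December 2010: December 27, 2010.
Next: February 2011 → February 27, 2011.
April 2011: April 27, 2011.
Next: June 2011 → June 27, 2011.
Next: August 2011 → August 27, 2011.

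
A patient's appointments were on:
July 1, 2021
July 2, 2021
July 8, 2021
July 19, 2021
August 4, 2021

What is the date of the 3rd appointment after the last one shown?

Gaps: 1, 6, 11, 16 days — each gap is 5 larger than the previous one.
Next gap: 21 days. August 4, 2021 + 21 days = August 25, 2021.
Next gap: 26 days. August 25, 2021 + 26 days = September 20, 2021.
Next gap: 31 days. September 20, 2021 + 31 days = October 21, 2021.

October 21, 2021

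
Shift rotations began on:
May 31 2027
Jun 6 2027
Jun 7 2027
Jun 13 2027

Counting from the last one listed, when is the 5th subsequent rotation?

Every event lands on a Monday or Sunday (gaps cycle 6, 1, 6).
So the schedule is: every Monday and Sunday.
The following Monday is Jun 14 2027.
The following Sunday is Jun 20 2027.
Next Monday: Jun 21 2027.
The following Sunday is Jun 27 2027.
Next Monday: Jun 28 2027.

Jun 28 2027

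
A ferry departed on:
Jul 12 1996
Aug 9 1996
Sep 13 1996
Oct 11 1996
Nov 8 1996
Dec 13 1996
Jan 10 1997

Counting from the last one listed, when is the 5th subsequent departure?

These are Fridays at 28- or 35-day spacing (28, 35, 28, 28, 35, 28).
The pattern: 2nd Friday of the month.
2nd Friday of February 1997: Feb 14 1997.
2nd Friday of March 1997: Mar 14 1997.
2nd Friday of April 1997: Apr 11 1997.
May 1997 — 2nd Friday is May 9 1997.
June 1997 — 2nd Friday is Jun 13 1997.

Jun 13 1997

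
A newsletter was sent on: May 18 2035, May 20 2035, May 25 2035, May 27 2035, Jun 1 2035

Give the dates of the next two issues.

Jun 3 2035, Jun 8 2035

Every event lands on a Friday or Sunday (gaps cycle 2, 5, 2, 5).
So the schedule is: every Friday and Sunday.
Next Sunday: Jun 3 2035.
The following Friday is Jun 8 2035.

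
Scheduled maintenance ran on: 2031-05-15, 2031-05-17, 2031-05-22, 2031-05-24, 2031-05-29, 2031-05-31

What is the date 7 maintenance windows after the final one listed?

Every event lands on a Thursday or Saturday (gaps cycle 2, 5, 2, 5, 2).
So the schedule is: every Thursday and Saturday.
The following Thursday is 2031-06-05.
Next Saturday: 2031-06-07.
The following Thursday is 2031-06-12.
Next Saturday: 2031-06-14.
The following Thursday is 2031-06-19.
Next Saturday: 2031-06-21.
Next Thursday: 2031-06-26.

2031-06-26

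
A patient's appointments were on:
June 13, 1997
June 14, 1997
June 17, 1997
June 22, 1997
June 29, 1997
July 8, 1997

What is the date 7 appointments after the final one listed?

The spacing grows by 2 each time: 1, 3, 5, 7, 9 days.
Next gap: 11 days. July 8, 1997 + 11 days = July 19, 1997.
Next gap: 13 days. July 19, 1997 + 13 days = August 1, 1997.
Next gap: 15 days. August 1, 1997 + 15 days = August 16, 1997.
Next gap: 17 days. August 16, 1997 + 17 days = September 2, 1997.
Next gap: 19 days. September 2, 1997 + 19 days = September 21, 1997.
Next gap: 21 days. September 21, 1997 + 21 days = October 12, 1997.
Next gap: 23 days. October 12, 1997 + 23 days = November 4, 1997.

November 4, 1997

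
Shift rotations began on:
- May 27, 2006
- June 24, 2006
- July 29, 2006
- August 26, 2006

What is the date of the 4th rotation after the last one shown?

These are Saturdays with 28, 35, 28-day gaps.
Each is the final Saturday of its month — July 29, 2006 is past the 28th, so '4th Saturday' doesn't fit.
September 2006 ends with Saturday September 30, 2006.
Last Saturday of October 2006: October 28, 2006.
Last Saturday of November 2006: November 25, 2006.
Last Saturday of December 2006: December 30, 2006.

December 30, 2006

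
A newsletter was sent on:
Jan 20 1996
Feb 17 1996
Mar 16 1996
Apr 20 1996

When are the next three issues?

May 18 1996, Jun 15 1996, Jul 20 1996

These are Saturdays at 28- or 35-day spacing (28, 28, 35).
The pattern: 3rd Saturday of the month.
3rd Saturday of May 1996: May 18 1996.
June 1996 — 3rd Saturday is Jun 15 1996.
3rd Saturday of July 1996: Jul 20 1996.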